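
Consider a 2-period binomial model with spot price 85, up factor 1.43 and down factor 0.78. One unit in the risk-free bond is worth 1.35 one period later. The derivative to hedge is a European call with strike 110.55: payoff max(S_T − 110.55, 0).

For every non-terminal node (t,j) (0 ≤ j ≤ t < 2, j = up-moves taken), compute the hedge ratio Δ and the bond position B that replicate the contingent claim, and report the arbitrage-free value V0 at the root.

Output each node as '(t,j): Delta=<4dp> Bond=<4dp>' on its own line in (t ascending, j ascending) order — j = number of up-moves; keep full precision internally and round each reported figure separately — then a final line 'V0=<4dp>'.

The replicating-portfolio and risk-neutral prices coincide; use p* = (1.35−0.78)/(1.43−0.78) = 0.8769 for the latter.
Payoff layer (t=2): V(2,0)=0.0000, V(2,1)=0.0000, V(2,2)=63.2665
(1,0): S=66.3000. Δ = (V_up−V_dn)/(S_up−S_dn) = (0.0000−0.0000)/(94.8090−51.7140) = 0.0000. V = [p*·0.0000 + (1−p*)·0.0000]/1.35 = 0.0000. B = V − Δ·S = 0.0000.
(1,1): S=121.5500. Δ = (V_up−V_dn)/(S_up−S_dn) = (63.2665−0.0000)/(173.8165−94.8090) = 0.8008. V = [p*·63.2665 + (1−p*)·0.0000]/1.35 = 41.0962. B = V − Δ·S = -56.2369.
(0,0): S=85.0000. Δ = (V_up−V_dn)/(S_up−S_dn) = (41.0962−0.0000)/(121.5500−66.3000) = 0.7438. V = [p*·41.0962 + (1−p*)·0.0000]/1.35 = 26.6950. B = V − Δ·S = -36.5299.
Self-financing check: at every node Δ·S+B equals the discounted successor values.

(0,0): Delta=0.7438 Bond=-36.5299
(1,0): Delta=0.0000 Bond=0.0000
(1,1): Delta=0.8008 Bond=-56.2369
V0=26.6950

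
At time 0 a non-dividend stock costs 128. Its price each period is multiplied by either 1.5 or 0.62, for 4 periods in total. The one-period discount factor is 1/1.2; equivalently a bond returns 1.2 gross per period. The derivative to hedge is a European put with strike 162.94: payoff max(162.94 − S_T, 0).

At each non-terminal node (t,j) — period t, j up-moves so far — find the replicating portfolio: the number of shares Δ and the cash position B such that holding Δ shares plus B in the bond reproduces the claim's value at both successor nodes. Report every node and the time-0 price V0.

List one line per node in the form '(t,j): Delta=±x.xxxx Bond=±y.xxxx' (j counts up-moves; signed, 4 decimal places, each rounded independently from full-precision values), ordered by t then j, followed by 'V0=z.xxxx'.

Under the risk-neutral measure, an up-move has probability p* = (R−d)/(u−d) = 0.6591 and values discount at R = 1.2.
Terminal payoffs: V(4,0)=144.0263, V(4,1)=117.1810, V(4,2)=52.2328, V(4,3)=0.0000, V(4,4)=0.0000
Node (3,0) S=30.5060: V=(p*·117.1810+(1−p*)·144.0263)/1.2=105.2773; Δ=(117.1810−144.0263)/(45.7590−18.9137)=-1.0000; B=V−Δ·S=135.7833
Node (3,1) S=73.8048: V=(p*·52.2328+(1−p*)·117.1810)/1.2=61.9785; Δ=(52.2328−117.1810)/(110.7072−45.7590)=-1.0000; B=V−Δ·S=135.7833
Node (3,2) S=178.5600: V=(p*·0.0000+(1−p*)·52.2328)/1.2=14.8389; Δ=(0.0000−52.2328)/(267.8400−110.7072)=-0.3324; B=V−Δ·S=74.1943
Node (3,3) S=432.0000: V=(p*·0.0000+(1−p*)·0.0000)/1.2=0.0000; Δ=(0.0000−0.0000)/(648.0000−267.8400)=0.0000; B=V−Δ·S=0.0000
Node (2,0) S=49.2032: V=(p*·61.9785+(1−p*)·105.2773)/1.2=63.9496; Δ=(61.9785−105.2773)/(73.8048−30.5060)=-1.0000; B=V−Δ·S=113.1528
Node (2,1) S=119.0400: V=(p*·14.8389+(1−p*)·61.9785)/1.2=25.7577; Δ=(14.8389−61.9785)/(178.5600−73.8048)=-0.4500; B=V−Δ·S=79.3255
Node (2,2) S=288.0000: V=(p*·0.0000+(1−p*)·14.8389)/1.2=4.2156; Δ=(0.0000−14.8389)/(432.0000−178.5600)=-0.0585; B=V−Δ·S=21.0779
Node (1,0) S=79.3600: V=(p*·25.7577+(1−p*)·63.9496)/1.2=32.3147; Δ=(25.7577−63.9496)/(119.0400−49.2032)=-0.5469; B=V−Δ·S=75.7146
Node (1,1) S=192.0000: V=(p*·4.2156+(1−p*)·25.7577)/1.2=9.6329; Δ=(4.2156−25.7577)/(288.0000−119.0400)=-0.1275; B=V−Δ·S=34.1125
Node (0,0) S=128.0000: V=(p*·9.6329+(1−p*)·32.3147)/1.2=14.4711; Δ=(9.6329−32.3147)/(192.0000−79.3600)=-0.2014; B=V−Δ·S=40.2459
Check: Δ(0,0)·S0 + B(0,0) = 14.4711 = V0.

(0,0): Delta=-0.2014 Bond=40.2459
(1,0): Delta=-0.5469 Bond=75.7146
(1,1): Delta=-0.1275 Bond=34.1125
(2,0): Delta=-1.0000 Bond=113.1528
(2,1): Delta=-0.4500 Bond=79.3255
(2,2): Delta=-0.0585 Bond=21.0779
(3,0): Delta=-1.0000 Bond=135.7833
(3,1): Delta=-1.0000 Bond=135.7833
(3,2): Delta=-0.3324 Bond=74.1943
(3,3): Delta=0.0000 Bond=0.0000
V0=14.4711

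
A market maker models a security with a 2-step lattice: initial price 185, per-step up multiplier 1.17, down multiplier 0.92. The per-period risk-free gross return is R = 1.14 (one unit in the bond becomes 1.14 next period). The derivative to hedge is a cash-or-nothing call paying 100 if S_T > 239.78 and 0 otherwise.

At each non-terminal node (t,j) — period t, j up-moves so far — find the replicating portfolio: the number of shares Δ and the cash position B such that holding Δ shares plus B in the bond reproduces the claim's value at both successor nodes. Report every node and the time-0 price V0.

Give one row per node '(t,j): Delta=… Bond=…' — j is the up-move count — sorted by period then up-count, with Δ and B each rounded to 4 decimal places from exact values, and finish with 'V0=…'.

(0,0): Delta=1.6690 Bond=-249.1844
(1,0): Delta=0.0000 Bond=0.0000
(1,1): Delta=1.8480 Bond=-322.8070
V0=59.5876

Risk-neutral probability p* = (R−d)/(u−d) = (1.14−0.92)/(1.17−0.92) = 0.8800.
Payoff layer (t=2): V(2,0)=0.0000, V(2,1)=0.0000, V(2,2)=100.0000
Node (1,0) S=170.2000: V=(p*·0.0000+(1−p*)·0.0000)/1.14=0.0000; Δ=(0.0000−0.0000)/(199.1340−156.5840)=0.0000; B=V−Δ·S=0.0000
Node (1,1) S=216.4500: V=(p*·100.0000+(1−p*)·0.0000)/1.14=77.1930; Δ=(100.0000−0.0000)/(253.2465−199.1340)=1.8480; B=V−Δ·S=-322.8070
Node (0,0) S=185.0000: V=(p*·77.1930+(1−p*)·0.0000)/1.14=59.5876; Δ=(77.1930−0.0000)/(216.4500−170.2000)=1.6690; B=V−Δ·S=-249.1844
Check: Δ(0,0)·S0 + B(0,0) = 59.5876 = V0.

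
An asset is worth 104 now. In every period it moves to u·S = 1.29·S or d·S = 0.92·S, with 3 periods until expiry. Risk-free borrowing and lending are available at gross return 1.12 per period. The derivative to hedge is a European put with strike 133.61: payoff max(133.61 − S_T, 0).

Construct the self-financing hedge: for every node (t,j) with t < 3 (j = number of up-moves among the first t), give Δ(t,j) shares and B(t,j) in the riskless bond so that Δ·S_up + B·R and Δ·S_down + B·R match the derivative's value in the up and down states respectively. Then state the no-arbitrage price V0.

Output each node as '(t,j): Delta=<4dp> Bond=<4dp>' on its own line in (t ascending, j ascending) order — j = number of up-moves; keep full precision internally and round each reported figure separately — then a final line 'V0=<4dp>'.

Since d<R<u, set p* = (R−d)/(u−d) = 0.5405; price each node as the discounted p*-expectation of its children.
Terminal values V(3,·): V(3,0)=52.6264, V(3,1)=20.0570, V(3,2)=0.0000, V(3,3)=0.0000
Node (2,0) S=88.0256: V=(p*·20.0570+(1−p*)·52.6264)/1.12=31.2690; Δ=(20.0570−52.6264)/(113.5530−80.9836)=-1.0000; B=V−Δ·S=119.2946
Node (2,1) S=123.4272: V=(p*·0.0000+(1−p*)·20.0570)/1.12=8.2280; Δ=(0.0000−20.0570)/(159.2211−113.5530)=-0.4392; B=V−Δ·S=62.4360
Node (2,2) S=173.0664: V=(p*·0.0000+(1−p*)·0.0000)/1.12=0.0000; Δ=(0.0000−0.0000)/(223.2557−159.2211)=0.0000; B=V−Δ·S=0.0000
Node (1,0) S=95.6800: V=(p*·8.2280+(1−p*)·31.2690)/1.12=16.7986; Δ=(8.2280−31.2690)/(123.4272−88.0256)=-0.6508; B=V−Δ·S=79.0717
Node (1,1) S=134.1600: V=(p*·0.0000+(1−p*)·8.2280)/1.12=3.3754; Δ=(0.0000−8.2280)/(173.0664−123.4272)=-0.1658; B=V−Δ·S=25.6132
Node (0,0) S=104.0000: V=(p*·3.3754+(1−p*)·16.7986)/1.12=8.5204; Δ=(3.3754−16.7986)/(134.1600−95.6800)=-0.3488; B=V−Δ·S=44.7993
Each (Δ,B) replicates both successor values, so the strategy is self-financing and V0 is arbitrage-free.

(0,0): Delta=-0.3488 Bond=44.7993
(1,0): Delta=-0.6508 Bond=79.0717
(1,1): Delta=-0.1658 Bond=25.6132
(2,0): Delta=-1.0000 Bond=119.2946
(2,1): Delta=-0.4392 Bond=62.4360
(2,2): Delta=0.0000 Bond=0.0000
V0=8.5204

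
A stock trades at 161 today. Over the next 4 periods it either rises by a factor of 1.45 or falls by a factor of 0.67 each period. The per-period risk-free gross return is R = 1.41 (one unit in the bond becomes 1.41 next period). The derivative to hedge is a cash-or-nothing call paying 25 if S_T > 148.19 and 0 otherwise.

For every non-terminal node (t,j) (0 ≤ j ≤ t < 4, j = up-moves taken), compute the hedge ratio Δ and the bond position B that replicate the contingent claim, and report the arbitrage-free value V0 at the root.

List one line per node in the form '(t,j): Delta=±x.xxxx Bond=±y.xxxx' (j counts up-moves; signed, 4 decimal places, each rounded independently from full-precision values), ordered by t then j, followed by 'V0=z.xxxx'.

(0,0): Delta=0.0005 Bond=6.2362
(1,0): Delta=0.0145 Bond=7.2817
(1,1): Delta=0.0002 Bond=8.8747
(2,0): Delta=0.2984 Bond=-10.2475
(2,1): Delta=0.0075 Bond=11.3760
(2,2): Delta=0.0000 Bond=12.5748
(3,0): Delta=0.0000 Bond=0.0000
(3,1): Delta=0.3058 Bond=-15.2300
(3,2): Delta=0.0000 Bond=17.7305
(3,3): Delta=0.0000 Bond=17.7305
V0=6.3218

Since d<R<u, set p* = (R−d)/(u−d) = 0.9487; price each node as the discounted p*-expectation of its children.
At expiry t=4: V(4,0)=0.0000, V(4,1)=0.0000, V(4,2)=25.0000, V(4,3)=25.0000, V(4,4)=25.0000
Node (3,0) S=48.4228: V=(p*·0.0000+(1−p*)·0.0000)/1.41=0.0000; Δ=(0.0000−0.0000)/(70.2131−32.4433)=0.0000; B=V−Δ·S=0.0000
Node (3,1) S=104.7957: V=(p*·25.0000+(1−p*)·0.0000)/1.41=16.8212; Δ=(25.0000−0.0000)/(151.9538−70.2131)=0.3058; B=V−Δ·S=-15.2300
Node (3,2) S=226.7967: V=(p*·25.0000+(1−p*)·25.0000)/1.41=17.7305; Δ=(25.0000−25.0000)/(328.8552−151.9538)=0.0000; B=V−Δ·S=17.7305
Node (3,3) S=490.8286: V=(p*·25.0000+(1−p*)·25.0000)/1.41=17.7305; Δ=(25.0000−25.0000)/(711.7015−328.8552)=0.0000; B=V−Δ·S=17.7305
Node (2,0) S=72.2729: V=(p*·16.8212+(1−p*)·0.0000)/1.41=11.3182; Δ=(16.8212−0.0000)/(104.7957−48.4228)=0.2984; B=V−Δ·S=-10.2475
Node (2,1) S=156.4115: V=(p*·17.7305+(1−p*)·16.8212)/1.41=12.5418; Δ=(17.7305−16.8212)/(226.7967−104.7957)=0.0075; B=V−Δ·S=11.3760
Node (2,2) S=338.5025: V=(p*·17.7305+(1−p*)·17.7305)/1.41=12.5748; Δ=(17.7305−17.7305)/(490.8286−226.7967)=0.0000; B=V−Δ·S=12.5748
Node (1,0) S=107.8700: V=(p*·12.5418+(1−p*)·11.3182)/1.41=8.8504; Δ=(12.5418−11.3182)/(156.4115−72.2729)=0.0145; B=V−Δ·S=7.2817
Node (1,1) S=233.4500: V=(p*·12.5748+(1−p*)·12.5418)/1.41=8.9171; Δ=(12.5748−12.5418)/(338.5025−156.4115)=0.0002; B=V−Δ·S=8.8747
Node (0,0) S=161.0000: V=(p*·8.9171+(1−p*)·8.8504)/1.41=6.3218; Δ=(8.9171−8.8504)/(233.4500−107.8700)=0.0005; B=V−Δ·S=6.2362
Self-financing check: at every node Δ·S+B equals the discounted successor values.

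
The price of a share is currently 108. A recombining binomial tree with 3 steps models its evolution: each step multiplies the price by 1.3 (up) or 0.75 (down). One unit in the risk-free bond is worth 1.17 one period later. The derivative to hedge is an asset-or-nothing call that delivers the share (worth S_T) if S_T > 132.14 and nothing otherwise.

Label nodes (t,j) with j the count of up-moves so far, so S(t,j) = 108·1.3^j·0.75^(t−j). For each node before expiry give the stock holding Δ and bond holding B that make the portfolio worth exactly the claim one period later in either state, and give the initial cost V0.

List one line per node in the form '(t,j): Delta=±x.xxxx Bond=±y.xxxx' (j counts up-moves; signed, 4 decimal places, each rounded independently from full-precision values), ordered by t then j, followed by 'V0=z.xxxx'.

(0,0): Delta=1.3277 Bond=-42.0736
(1,0): Delta=2.0055 Bond=-104.1322
(1,1): Delta=1.2066 Bond=-32.2314
(2,0): Delta=0.0000 Bond=0.0000
(2,1): Delta=2.3636 Bond=-159.5455
(2,2): Delta=1.0000 Bond=0.0000
V0=101.3133

No-arbitrage ⇒ martingale measure with p* = (R−d)/(u−d) = 0.7636.
Terminal payoffs: V(3,0)=0.0000, V(3,1)=0.0000, V(3,2)=136.8900, V(3,3)=237.2760
Node (2,0) S=60.7500: V=(p*·0.0000+(1−p*)·0.0000)/1.17=0.0000; Δ=(0.0000−0.0000)/(78.9750−45.5625)=0.0000; B=V−Δ·S=0.0000
Node (2,1) S=105.3000: V=(p*·136.8900+(1−p*)·0.0000)/1.17=89.3455; Δ=(136.8900−0.0000)/(136.8900−78.9750)=2.3636; B=V−Δ·S=-159.5455
Node (2,2) S=182.5200: V=(p*·237.2760+(1−p*)·136.8900)/1.17=182.5200; Δ=(237.2760−136.8900)/(237.2760−136.8900)=1.0000; B=V−Δ·S=0.0000
Node (1,0) S=81.0000: V=(p*·89.3455+(1−p*)·0.0000)/1.17=58.3140; Δ=(89.3455−0.0000)/(105.3000−60.7500)=2.0055; B=V−Δ·S=-104.1322
Node (1,1) S=140.4000: V=(p*·182.5200+(1−p*)·89.3455)/1.17=137.1769; Δ=(182.5200−89.3455)/(182.5200−105.3000)=1.2066; B=V−Δ·S=-32.2314
Node (0,0) S=108.0000: V=(p*·137.1769+(1−p*)·58.3140)/1.17=101.3133; Δ=(137.1769−58.3140)/(140.4000−81.0000)=1.3277; B=V−Δ·S=-42.0736
Each (Δ,B) replicates both successor values, so the strategy is self-financing and V0 is arbitrage-free.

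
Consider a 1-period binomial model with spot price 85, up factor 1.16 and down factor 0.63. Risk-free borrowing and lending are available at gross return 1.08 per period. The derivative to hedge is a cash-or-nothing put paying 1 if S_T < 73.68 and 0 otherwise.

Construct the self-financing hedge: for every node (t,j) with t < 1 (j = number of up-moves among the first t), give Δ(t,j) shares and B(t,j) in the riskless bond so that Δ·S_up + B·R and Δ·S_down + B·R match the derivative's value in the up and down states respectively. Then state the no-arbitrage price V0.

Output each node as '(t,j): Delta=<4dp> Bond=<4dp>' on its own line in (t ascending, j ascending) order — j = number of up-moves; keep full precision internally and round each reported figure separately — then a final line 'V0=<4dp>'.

(0,0): Delta=-0.0222 Bond=2.0266
V0=0.1398

The replicating-portfolio and risk-neutral prices coincide; use p* = (1.08−0.63)/(1.16−0.63) = 0.8491 for the latter.
Payoff layer (t=1): V(1,0)=1.0000, V(1,1)=0.0000
  t=0,j=0: stock 85.0000 → up 98.6000 (V=0.0000), down 53.5500 (V=1.0000). Price 0.1398; hedge Δ=-0.0222, bond B=2.0266.
Self-financing check: at every node Δ·S+B equals the discounted successor values.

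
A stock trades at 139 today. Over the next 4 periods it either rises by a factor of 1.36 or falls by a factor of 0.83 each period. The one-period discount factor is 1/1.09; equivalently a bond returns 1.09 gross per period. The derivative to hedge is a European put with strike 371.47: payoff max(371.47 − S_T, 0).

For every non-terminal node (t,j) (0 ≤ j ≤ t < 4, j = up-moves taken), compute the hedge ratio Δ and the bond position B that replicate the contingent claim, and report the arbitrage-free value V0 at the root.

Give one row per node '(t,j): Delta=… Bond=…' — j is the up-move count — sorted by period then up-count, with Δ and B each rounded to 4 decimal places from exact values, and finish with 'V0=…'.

(0,0): Delta=-0.8712 Bond=249.5305
(1,0): Delta=-1.0000 Bond=286.8430
(1,1): Delta=-0.7896 Bond=256.5622
(2,0): Delta=-1.0000 Bond=312.6589
(2,1): Delta=-1.0000 Bond=312.6589
(2,2): Delta=-0.6563 Bond=245.3773
(3,0): Delta=-1.0000 Bond=340.7982
(3,1): Delta=-1.0000 Bond=340.7982
(3,2): Delta=-1.0000 Bond=340.7982
(3,3): Delta=-0.4385 Bond=191.3036
V0=128.4278

No-arbitrage ⇒ martingale measure with p* = (R−d)/(u−d) = 0.4906.
Payoff layer (t=4): V(4,0)=305.5029, V(4,1)=263.3794, V(4,2)=194.3577, V(4,3)=81.2618, V(4,4)=0.0000
  t=3,j=0: stock 79.4784 → up 108.0906 (V=263.3794), down 65.9671 (V=305.5029). Price 261.3198; hedge Δ=-1.0000, bond B=340.7982.
  t=3,j=1: stock 130.2297 → up 177.1123 (V=194.3577), down 108.0906 (V=263.3794). Price 210.5685; hedge Δ=-1.0000, bond B=340.7982.
  t=3,j=2: stock 213.3884 → up 290.2082 (V=81.2618), down 177.1123 (V=194.3577). Price 127.4098; hedge Δ=-1.0000, bond B=340.7982.
  t=3,j=3: stock 349.6484 → up 475.5218 (V=0.0000), down 290.2082 (V=81.2618). Price 37.9794; hedge Δ=-0.4385, bond B=191.3036.
  t=2,j=0: stock 95.7571 → up 130.2297 (V=210.5685), down 79.4784 (V=261.3198). Price 216.9018; hedge Δ=-1.0000, bond B=312.6589.
  t=2,j=1: stock 156.9032 → up 213.3884 (V=127.4098), down 130.2297 (V=210.5685). Price 155.7557; hedge Δ=-1.0000, bond B=312.6589.
  t=2,j=2: stock 257.0944 → up 349.6484 (V=37.9794), down 213.3884 (V=127.4098). Price 76.6406; hedge Δ=-0.6563, bond B=245.3773.
  t=1,j=0: stock 115.3700 → up 156.9032 (V=155.7557), down 95.7571 (V=216.9018). Price 171.4730; hedge Δ=-1.0000, bond B=286.8430.
  t=1,j=1: stock 189.0400 → up 257.0944 (V=76.6406), down 156.9032 (V=155.7557). Price 107.2885; hedge Δ=-0.7896, bond B=256.5622.
  t=0,j=0: stock 139.0000 → up 189.0400 (V=107.2885), down 115.3700 (V=171.4730). Price 128.4278; hedge Δ=-0.8712, bond B=249.5305.
The time-0 hedge costs 128.4278, which is the no-arbitrage price.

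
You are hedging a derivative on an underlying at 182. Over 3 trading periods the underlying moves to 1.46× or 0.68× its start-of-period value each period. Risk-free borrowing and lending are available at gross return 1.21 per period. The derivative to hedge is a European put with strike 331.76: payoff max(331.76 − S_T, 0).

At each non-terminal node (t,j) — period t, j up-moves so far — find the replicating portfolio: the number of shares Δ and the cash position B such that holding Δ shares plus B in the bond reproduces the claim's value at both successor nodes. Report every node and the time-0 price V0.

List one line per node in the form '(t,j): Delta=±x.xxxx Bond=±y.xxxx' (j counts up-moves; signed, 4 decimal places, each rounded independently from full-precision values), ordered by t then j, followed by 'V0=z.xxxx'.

(0,0): Delta=-0.4788 Bond=133.9562
(1,0): Delta=-1.0000 Bond=226.5965
(1,1): Delta=-0.3642 Bond=131.6579
(2,0): Delta=-1.0000 Bond=274.1818
(2,1): Delta=-1.0000 Bond=274.1818
(2,2): Delta=-0.2246 Bond=105.1194
V0=46.8232

The replicating-portfolio and risk-neutral prices coincide; use p* = (1.21−0.68)/(1.46−0.68) = 0.6795 for the latter.
Terminal values V(3,·): V(3,0)=274.5334, V(3,1)=208.8911, V(3,2)=67.9532, V(3,3)=0.0000
Node (2,0) S=84.1568: V=(p*·208.8911+(1−p*)·274.5334)/1.21=190.0250; Δ=(208.8911−274.5334)/(122.8689−57.2266)=-1.0000; B=V−Δ·S=274.1818
Node (2,1) S=180.6896: V=(p*·67.9532+(1−p*)·208.8911)/1.21=93.4922; Δ=(67.9532−208.8911)/(263.8068−122.8689)=-1.0000; B=V−Δ·S=274.1818
Node (2,2) S=387.9512: V=(p*·0.0000+(1−p*)·67.9532)/1.21=17.9999; Δ=(0.0000−67.9532)/(566.4088−263.8068)=-0.2246; B=V−Δ·S=105.1194
Node (1,0) S=123.7600: V=(p*·93.4922+(1−p*)·190.0250)/1.21=102.8365; Δ=(93.4922−190.0250)/(180.6896−84.1568)=-1.0000; B=V−Δ·S=226.5965
Node (1,1) S=265.7200: V=(p*·17.9999+(1−p*)·93.4922)/1.21=34.8729; Δ=(17.9999−93.4922)/(387.9512−180.6896)=-0.3642; B=V−Δ·S=131.6579
Node (0,0) S=182.0000: V=(p*·34.8729+(1−p*)·102.8365)/1.21=46.8232; Δ=(34.8729−102.8365)/(265.7200−123.7600)=-0.4788; B=V−Δ·S=133.9562
The time-0 hedge costs 46.8232, which is the no-arbitrage price.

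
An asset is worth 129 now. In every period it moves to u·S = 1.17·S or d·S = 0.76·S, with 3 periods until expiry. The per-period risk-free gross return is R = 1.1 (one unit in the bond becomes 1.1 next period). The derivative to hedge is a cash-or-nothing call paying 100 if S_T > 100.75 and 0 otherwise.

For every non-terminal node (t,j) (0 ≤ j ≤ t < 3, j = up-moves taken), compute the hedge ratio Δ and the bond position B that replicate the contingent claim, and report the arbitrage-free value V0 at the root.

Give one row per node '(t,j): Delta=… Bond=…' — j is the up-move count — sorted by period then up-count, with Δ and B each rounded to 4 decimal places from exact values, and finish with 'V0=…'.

(0,0): Delta=0.4425 Bond=12.2310
(1,0): Delta=1.8755 Bond=-127.0397
(1,1): Delta=0.2508 Bond=42.3793
(2,0): Delta=0.0000 Bond=0.0000
(2,1): Delta=2.1263 Bond=-168.5144
(2,2): Delta=0.0000 Bond=90.9091
V0=69.3092

Under the risk-neutral measure, an up-move has probability p* = (R−d)/(u−d) = 0.8293 and values discount at R = 1.1.
At expiry t=3: V(3,0)=0.0000, V(3,1)=0.0000, V(3,2)=100.0000, V(3,3)=100.0000
Node (2,0) S=74.5104: V=(p*·0.0000+(1−p*)·0.0000)/1.1=0.0000; Δ=(0.0000−0.0000)/(87.1772−56.6279)=0.0000; B=V−Δ·S=0.0000
Node (2,1) S=114.7068: V=(p*·100.0000+(1−p*)·0.0000)/1.1=75.3880; Δ=(100.0000−0.0000)/(134.2070−87.1772)=2.1263; B=V−Δ·S=-168.5144
Node (2,2) S=176.5881: V=(p*·100.0000+(1−p*)·100.0000)/1.1=90.9091; Δ=(100.0000−100.0000)/(206.6081−134.2070)=0.0000; B=V−Δ·S=90.9091
Node (1,0) S=98.0400: V=(p*·75.3880+(1−p*)·0.0000)/1.1=56.8335; Δ=(75.3880−0.0000)/(114.7068−74.5104)=1.8755; B=V−Δ·S=-127.0397
Node (1,1) S=150.9300: V=(p*·90.9091+(1−p*)·75.3880)/1.1=80.2356; Δ=(90.9091−75.3880)/(176.5881−114.7068)=0.2508; B=V−Δ·S=42.3793
Node (0,0) S=129.0000: V=(p*·80.2356+(1−p*)·56.8335)/1.1=69.3092; Δ=(80.2356−56.8335)/(150.9300−98.0400)=0.4425; B=V−Δ·S=12.2310
Check: Δ(0,0)·S0 + B(0,0) = 69.3092 = V0.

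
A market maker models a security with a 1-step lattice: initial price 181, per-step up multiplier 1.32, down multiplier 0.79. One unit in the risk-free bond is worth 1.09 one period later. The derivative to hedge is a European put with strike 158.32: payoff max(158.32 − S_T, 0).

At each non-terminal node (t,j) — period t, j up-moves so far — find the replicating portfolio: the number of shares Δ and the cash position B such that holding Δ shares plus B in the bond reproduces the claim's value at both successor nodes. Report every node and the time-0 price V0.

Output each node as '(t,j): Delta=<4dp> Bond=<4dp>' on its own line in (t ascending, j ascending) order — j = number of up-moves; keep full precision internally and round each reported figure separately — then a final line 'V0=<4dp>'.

(0,0): Delta=-0.1598 Bond=35.0279
V0=6.1033

No-arbitrage ⇒ martingale measure with p* = (R−d)/(u−d) = 0.5660.
At expiry t=1: V(1,0)=15.3300, V(1,1)=0.0000
(0,0): S=181.0000. Δ = (V_up−V_dn)/(S_up−S_dn) = (0.0000−15.3300)/(238.9200−142.9900) = -0.1598. V = [p*·0.0000 + (1−p*)·15.3300]/1.09 = 6.1033. B = V − Δ·S = 35.0279.
Root portfolio cost Δ·181+B reproduces V0=6.1033.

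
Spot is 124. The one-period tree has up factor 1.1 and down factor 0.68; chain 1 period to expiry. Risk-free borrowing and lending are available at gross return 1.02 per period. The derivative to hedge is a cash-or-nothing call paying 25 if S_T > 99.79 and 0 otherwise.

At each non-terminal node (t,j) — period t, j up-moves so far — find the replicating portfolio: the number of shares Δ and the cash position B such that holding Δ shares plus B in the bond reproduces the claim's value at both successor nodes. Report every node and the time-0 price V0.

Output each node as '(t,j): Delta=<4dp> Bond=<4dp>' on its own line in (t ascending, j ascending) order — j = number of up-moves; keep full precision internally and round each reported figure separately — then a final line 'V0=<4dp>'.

Since d<R<u, set p* = (R−d)/(u−d) = 0.8095; price each node as the discounted p*-expectation of its children.
Terminal values V(1,·): V(1,0)=0.0000, V(1,1)=25.0000
  t=0,j=0: stock 124.0000 → up 136.4000 (V=25.0000), down 84.3200 (V=0.0000). Price 19.8413; hedge Δ=0.4800, bond B=-39.6825.
The time-0 hedge costs 19.8413, which is the no-arbitrage price.

(0,0): Delta=0.4800 Bond=-39.6825
V0=19.8413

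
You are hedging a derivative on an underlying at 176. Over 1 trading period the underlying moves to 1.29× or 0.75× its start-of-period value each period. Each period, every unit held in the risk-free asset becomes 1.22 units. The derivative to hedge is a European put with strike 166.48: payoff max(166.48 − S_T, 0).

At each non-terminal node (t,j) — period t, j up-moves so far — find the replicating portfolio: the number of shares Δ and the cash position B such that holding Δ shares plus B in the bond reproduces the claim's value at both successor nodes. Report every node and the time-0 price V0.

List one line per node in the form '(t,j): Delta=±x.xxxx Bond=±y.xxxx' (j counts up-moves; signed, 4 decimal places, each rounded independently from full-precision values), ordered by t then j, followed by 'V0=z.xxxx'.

The replicating-portfolio and risk-neutral prices coincide; use p* = (1.22−0.75)/(1.29−0.75) = 0.8704 for the latter.
Payoff layer (t=1): V(1,0)=34.4800, V(1,1)=0.0000
(0,0): S=176.0000. Δ = (V_up−V_dn)/(S_up−S_dn) = (0.0000−34.4800)/(227.0400−132.0000) = -0.3628. V = [p*·0.0000 + (1−p*)·34.4800]/1.22 = 3.6636. B = V − Δ·S = 67.5155.
Root portfolio cost Δ·176+B reproduces V0=3.6636.

(0,0): Delta=-0.3628 Bond=67.5155
V0=3.6636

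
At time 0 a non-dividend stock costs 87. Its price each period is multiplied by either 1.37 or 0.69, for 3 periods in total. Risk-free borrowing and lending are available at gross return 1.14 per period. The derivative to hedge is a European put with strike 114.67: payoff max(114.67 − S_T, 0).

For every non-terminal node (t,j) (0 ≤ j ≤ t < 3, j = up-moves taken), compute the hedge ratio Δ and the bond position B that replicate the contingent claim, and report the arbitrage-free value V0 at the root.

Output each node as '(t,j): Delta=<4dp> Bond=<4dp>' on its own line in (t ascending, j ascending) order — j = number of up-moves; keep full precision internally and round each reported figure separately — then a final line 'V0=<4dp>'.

Under the risk-neutral measure, an up-move has probability p* = (R−d)/(u−d) = 0.6618 and values discount at R = 1.14.
At expiry t=3: V(3,0)=86.0897, V(3,1)=57.9236, V(3,2)=1.9997, V(3,3)=0.0000
Node (2,0) S=41.4207: V=(p*·57.9236+(1−p*)·86.0897)/1.14=59.1670; Δ=(57.9236−86.0897)/(56.7464−28.5803)=-1.0000; B=V−Δ·S=100.5877
Node (2,1) S=82.2411: V=(p*·1.9997+(1−p*)·57.9236)/1.14=18.3466; Δ=(1.9997−57.9236)/(112.6703−56.7464)=-1.0000; B=V−Δ·S=100.5877
Node (2,2) S=163.2903: V=(p*·0.0000+(1−p*)·1.9997)/1.14=0.5933; Δ=(0.0000−1.9997)/(223.7077−112.6703)=-0.0180; B=V−Δ·S=3.5340
Node (1,0) S=60.0300: V=(p*·18.3466+(1−p*)·59.1670)/1.14=28.2048; Δ=(18.3466−59.1670)/(82.2411−41.4207)=-1.0000; B=V−Δ·S=88.2348
Node (1,1) S=119.1900: V=(p*·0.5933+(1−p*)·18.3466)/1.14=5.7878; Δ=(0.5933−18.3466)/(163.2903−82.2411)=-0.2190; B=V−Δ·S=31.8956
Node (0,0) S=87.0000: V=(p*·5.7878+(1−p*)·28.2048)/1.14=11.7281; Δ=(5.7878−28.2048)/(119.1900−60.0300)=-0.3789; B=V−Δ·S=44.6943
Each (Δ,B) replicates both successor values, so the strategy is self-financing and V0 is arbitrage-free.

(0,0): Delta=-0.3789 Bond=44.6943
(1,0): Delta=-1.0000 Bond=88.2348
(1,1): Delta=-0.2190 Bond=31.8956
(2,0): Delta=-1.0000 Bond=100.5877
(2,1): Delta=-1.0000 Bond=100.5877
(2,2): Delta=-0.0180 Bond=3.5340
V0=11.7281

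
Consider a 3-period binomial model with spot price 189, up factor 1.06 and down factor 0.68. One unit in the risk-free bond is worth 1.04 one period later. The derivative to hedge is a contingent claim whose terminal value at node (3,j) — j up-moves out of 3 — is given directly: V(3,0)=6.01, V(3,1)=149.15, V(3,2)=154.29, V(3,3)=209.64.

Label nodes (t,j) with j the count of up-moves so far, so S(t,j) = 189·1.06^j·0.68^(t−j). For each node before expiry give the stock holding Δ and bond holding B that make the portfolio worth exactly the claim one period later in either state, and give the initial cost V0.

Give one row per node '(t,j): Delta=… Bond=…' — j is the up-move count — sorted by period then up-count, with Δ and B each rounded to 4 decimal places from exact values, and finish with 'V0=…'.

(0,0): Delta=0.6512 Bond=55.8683
(1,0): Delta=0.2442 Bond=110.4116
(1,1): Delta=0.6657 Bond=55.1970
(2,0): Delta=4.3102 Bond=-240.5147
(2,1): Delta=0.0993 Bond=134.5693
(2,2): Delta=0.6859 Bond=53.1179
V0=178.9464

Risk-neutral probability p* = (R−d)/(u−d) = (1.04−0.68)/(1.06−0.68) = 0.9474.
At expiry t=3: V(3,0)=6.0100, V(3,1)=149.1500, V(3,2)=154.2900, V(3,3)=209.6400
(2,0): S=87.3936. Δ = (V_up−V_dn)/(S_up−S_dn) = (149.1500−6.0100)/(92.6372−59.4276) = 4.3102. V = [p*·149.1500 + (1−p*)·6.0100]/1.04 = 136.1695. B = V − Δ·S = -240.5147.
(2,1): S=136.2312. Δ = (V_up−V_dn)/(S_up−S_dn) = (154.2900−149.1500)/(144.4051−92.6372) = 0.0993. V = [p*·154.2900 + (1−p*)·149.1500]/1.04 = 148.0956. B = V − Δ·S = 134.5693.
(2,2): S=212.3604. Δ = (V_up−V_dn)/(S_up−S_dn) = (209.6400−154.2900)/(225.1020−144.4051) = 0.6859. V = [p*·209.6400 + (1−p*)·154.2900]/1.04 = 198.7758. B = V − Δ·S = 53.1179.
(1,0): S=128.5200. Δ = (V_up−V_dn)/(S_up−S_dn) = (148.0956−136.1695)/(136.2312−87.3936) = 0.2442. V = [p*·148.0956 + (1−p*)·136.1695]/1.04 = 141.7961. B = V − Δ·S = 110.4116.
(1,1): S=200.3400. Δ = (V_up−V_dn)/(S_up−S_dn) = (198.7758−148.0956)/(212.3604−136.2312) = 0.6657. V = [p*·198.7758 + (1−p*)·148.0956]/1.04 = 188.5658. B = V − Δ·S = 55.1970.
(0,0): S=189.0000. Δ = (V_up−V_dn)/(S_up−S_dn) = (188.5658−141.7961)/(200.3400−128.5200) = 0.6512. V = [p*·188.5658 + (1−p*)·141.7961]/1.04 = 178.9464. B = V − Δ·S = 55.8683.
Root portfolio cost Δ·189+B reproduces V0=178.9464.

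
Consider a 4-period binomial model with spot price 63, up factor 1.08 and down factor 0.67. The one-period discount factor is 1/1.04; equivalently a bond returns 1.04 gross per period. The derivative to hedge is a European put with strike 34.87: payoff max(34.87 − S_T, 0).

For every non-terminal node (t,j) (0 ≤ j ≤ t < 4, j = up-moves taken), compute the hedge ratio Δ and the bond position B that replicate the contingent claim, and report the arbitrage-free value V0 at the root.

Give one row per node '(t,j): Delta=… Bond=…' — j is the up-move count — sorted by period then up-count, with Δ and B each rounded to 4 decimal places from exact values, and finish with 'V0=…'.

(0,0): Delta=-0.0268 Bond=1.8066
(1,0): Delta=-0.2037 Bond=9.3454
(1,1): Delta=-0.0149 Bond=1.0717
(2,0): Delta=-1.0000 Bond=32.2393
(2,1): Delta=-0.1503 Bond=7.2846
(2,2): Delta=-0.0059 Bond=0.4475
(3,0): Delta=-1.0000 Bond=33.5288
(3,1): Delta=-1.0000 Bond=33.5288
(3,2): Delta=-0.0933 Bond=4.7703
(3,3): Delta=0.0000 Bond=0.0000
V0=0.1179

Risk-neutral probability p* = (R−d)/(u−d) = (1.04−0.67)/(1.08−0.67) = 0.9024.
Terminal payoffs: V(4,0)=22.1748, V(4,1)=14.4061, V(4,2)=1.8834, V(4,3)=0.0000, V(4,4)=0.0000
Node (3,0) S=18.9481: V=(p*·14.4061+(1−p*)·22.1748)/1.04=14.5808; Δ=(14.4061−22.1748)/(20.4639−12.6952)=-1.0000; B=V−Δ·S=33.5288
Node (3,1) S=30.5432: V=(p*·1.8834+(1−p*)·14.4061)/1.04=2.9857; Δ=(1.8834−14.4061)/(32.9866−20.4639)=-1.0000; B=V−Δ·S=33.5288
Node (3,2) S=49.2337: V=(p*·0.0000+(1−p*)·1.8834)/1.04=0.1767; Δ=(0.0000−1.8834)/(53.1724−32.9866)=-0.0933; B=V−Δ·S=4.7703
Node (3,3) S=79.3619: V=(p*·0.0000+(1−p*)·0.0000)/1.04=0.0000; Δ=(0.0000−0.0000)/(85.7108−53.1724)=0.0000; B=V−Δ·S=0.0000
Node (2,0) S=28.2807: V=(p*·2.9857+(1−p*)·14.5808)/1.04=3.9586; Δ=(2.9857−14.5808)/(30.5432−18.9481)=-1.0000; B=V−Δ·S=32.2393
Node (2,1) S=45.5868: V=(p*·0.1767+(1−p*)·2.9857)/1.04=0.4334; Δ=(0.1767−2.9857)/(49.2337−30.5432)=-0.1503; B=V−Δ·S=7.2846
Node (2,2) S=73.4832: V=(p*·0.0000+(1−p*)·0.1767)/1.04=0.0166; Δ=(0.0000−0.1767)/(79.3619−49.2337)=-0.0059; B=V−Δ·S=0.4475
Node (1,0) S=42.2100: V=(p*·0.4334+(1−p*)·3.9586)/1.04=0.7474; Δ=(0.4334−3.9586)/(45.5868−28.2807)=-0.2037; B=V−Δ·S=9.3454
Node (1,1) S=68.0400: V=(p*·0.0166+(1−p*)·0.4334)/1.04=0.0550; Δ=(0.0166−0.4334)/(73.4832−45.5868)=-0.0149; B=V−Δ·S=1.0717
Node (0,0) S=63.0000: V=(p*·0.0550+(1−p*)·0.7474)/1.04=0.1179; Δ=(0.0550−0.7474)/(68.0400−42.2100)=-0.0268; B=V−Δ·S=1.8066
Each (Δ,B) replicates both successor values, so the strategy is self-financing and V0 is arbitrage-free.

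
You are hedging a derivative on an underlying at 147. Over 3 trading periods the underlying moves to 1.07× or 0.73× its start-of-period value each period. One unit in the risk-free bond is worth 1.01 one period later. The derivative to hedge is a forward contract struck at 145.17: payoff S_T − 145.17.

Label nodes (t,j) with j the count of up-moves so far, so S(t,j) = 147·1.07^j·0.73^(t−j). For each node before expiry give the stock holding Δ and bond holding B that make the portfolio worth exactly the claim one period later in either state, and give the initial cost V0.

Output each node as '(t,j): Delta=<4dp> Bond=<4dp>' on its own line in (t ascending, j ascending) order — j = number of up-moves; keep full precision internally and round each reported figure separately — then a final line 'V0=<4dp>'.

(0,0): Delta=1.0000 Bond=-140.9006
(1,0): Delta=1.0000 Bond=-142.3096
(1,1): Delta=1.0000 Bond=-142.3096
(2,0): Delta=1.0000 Bond=-143.7327
(2,1): Delta=1.0000 Bond=-143.7327
(2,2): Delta=1.0000 Bond=-143.7327
V0=6.0994

Since d<R<u, set p* = (R−d)/(u−d) = 0.8235; price each node as the discounted p*-expectation of its children.
Terminal payoffs: V(3,0)=-87.9845, V(3,1)=-61.3502, V(3,2)=-22.3108, V(3,3)=34.9113
(2,0): S=78.3363. Δ = (V_up−V_dn)/(S_up−S_dn) = (-61.3502−-87.9845)/(83.8198−57.1855) = 1.0000. V = [p*·-61.3502 + (1−p*)·-87.9845]/1.01 = -65.3964. B = V − Δ·S = -143.7327.
(2,1): S=114.8217. Δ = (V_up−V_dn)/(S_up−S_dn) = (-22.3108−-61.3502)/(122.8592−83.8198) = 1.0000. V = [p*·-22.3108 + (1−p*)·-61.3502]/1.01 = -28.9110. B = V − Δ·S = -143.7327.
(2,2): S=168.3003. Δ = (V_up−V_dn)/(S_up−S_dn) = (34.9113−-22.3108)/(180.0813−122.8592) = 1.0000. V = [p*·34.9113 + (1−p*)·-22.3108]/1.01 = 24.5676. B = V − Δ·S = -143.7327.
(1,0): S=107.3100. Δ = (V_up−V_dn)/(S_up−S_dn) = (-28.9110−-65.3964)/(114.8217−78.3363) = 1.0000. V = [p*·-28.9110 + (1−p*)·-65.3964]/1.01 = -34.9996. B = V − Δ·S = -142.3096.
(1,1): S=157.2900. Δ = (V_up−V_dn)/(S_up−S_dn) = (24.5676−-28.9110)/(168.3003−114.8217) = 1.0000. V = [p*·24.5676 + (1−p*)·-28.9110]/1.01 = 14.9804. B = V − Δ·S = -142.3096.
(0,0): S=147.0000. Δ = (V_up−V_dn)/(S_up−S_dn) = (14.9804−-34.9996)/(157.2900−107.3100) = 1.0000. V = [p*·14.9804 + (1−p*)·-34.9996]/1.01 = 6.0994. B = V − Δ·S = -140.9006.
Self-financing check: at every node Δ·S+B equals the discounted successor values.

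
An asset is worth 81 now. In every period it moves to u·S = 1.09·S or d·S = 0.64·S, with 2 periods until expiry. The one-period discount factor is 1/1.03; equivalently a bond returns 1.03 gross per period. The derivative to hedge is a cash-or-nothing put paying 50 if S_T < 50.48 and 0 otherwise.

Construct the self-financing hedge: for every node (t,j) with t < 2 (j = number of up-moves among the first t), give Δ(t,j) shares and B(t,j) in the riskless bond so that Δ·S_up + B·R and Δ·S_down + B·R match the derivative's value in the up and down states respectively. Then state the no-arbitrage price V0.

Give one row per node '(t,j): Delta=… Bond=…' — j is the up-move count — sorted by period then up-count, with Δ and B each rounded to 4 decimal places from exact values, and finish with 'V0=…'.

(0,0): Delta=-0.1776 Bond=15.2212
(1,0): Delta=-2.1433 Bond=117.5836
(1,1): Delta=0.0000 Bond=0.0000
V0=0.8379

Since d<R<u, set p* = (R−d)/(u−d) = 0.8667; price each node as the discounted p*-expectation of its children.
Payoff layer (t=2): V(2,0)=50.0000, V(2,1)=0.0000, V(2,2)=0.0000
Node (1,0) S=51.8400: V=(p*·0.0000+(1−p*)·50.0000)/1.03=6.4725; Δ=(0.0000−50.0000)/(56.5056−33.1776)=-2.1433; B=V−Δ·S=117.5836
Node (1,1) S=88.2900: V=(p*·0.0000+(1−p*)·0.0000)/1.03=0.0000; Δ=(0.0000−0.0000)/(96.2361−56.5056)=0.0000; B=V−Δ·S=0.0000
Node (0,0) S=81.0000: V=(p*·0.0000+(1−p*)·6.4725)/1.03=0.8379; Δ=(0.0000−6.4725)/(88.2900−51.8400)=-0.1776; B=V−Δ·S=15.2212
The time-0 hedge costs 0.8379, which is the no-arbitrage price.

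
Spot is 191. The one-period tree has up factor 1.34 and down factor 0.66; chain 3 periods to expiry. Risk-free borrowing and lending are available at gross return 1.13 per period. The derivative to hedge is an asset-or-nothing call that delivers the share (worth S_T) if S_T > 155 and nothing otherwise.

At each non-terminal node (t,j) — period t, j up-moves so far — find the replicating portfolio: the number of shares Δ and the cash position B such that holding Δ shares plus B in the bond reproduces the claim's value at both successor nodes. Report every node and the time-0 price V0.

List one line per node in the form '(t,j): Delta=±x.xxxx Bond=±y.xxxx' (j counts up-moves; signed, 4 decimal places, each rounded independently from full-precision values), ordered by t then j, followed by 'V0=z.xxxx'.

Risk-neutral probability p* = (R−d)/(u−d) = (1.13−0.66)/(1.34−0.66) = 0.6912.
Terminal payoffs: V(3,0)=0.0000, V(3,1)=0.0000, V(3,2)=226.3533, V(3,3)=459.5659
  t=2,j=0: stock 83.1996 → up 111.4875 (V=0.0000), down 54.9117 (V=0.0000). Price 0.0000; hedge Δ=0.0000, bond B=0.0000.
  t=2,j=1: stock 168.9204 → up 226.3533 (V=226.3533), down 111.4875 (V=0.0000). Price 138.4514; hedge Δ=1.9706, bond B=-194.4211.
  t=2,j=2: stock 342.9596 → up 459.5659 (V=459.5659), down 226.3533 (V=226.3533). Price 342.9596; hedge Δ=1.0000, bond B=0.0000.
  t=1,j=0: stock 126.0600 → up 168.9204 (V=138.4514), down 83.1996 (V=0.0000). Price 84.6853; hedge Δ=1.6151, bond B=-118.9197.
  t=1,j=1: stock 255.9400 → up 342.9596 (V=342.9596), down 168.9204 (V=138.4514). Price 247.6130; hedge Δ=1.1751, bond B=-53.1344.
  t=0,j=0: stock 191.0000 → up 255.9400 (V=247.6130), down 126.0600 (V=84.6853). Price 174.5992; hedge Δ=1.2544, bond B=-65.0004.
Check: Δ(0,0)·S0 + B(0,0) = 174.5992 = V0.

(0,0): Delta=1.2544 Bond=-65.0004
(1,0): Delta=1.6151 Bond=-118.9197
(1,1): Delta=1.1751 Bond=-53.1344
(2,0): Delta=0.0000 Bond=0.0000
(2,1): Delta=1.9706 Bond=-194.4211
(2,2): Delta=1.0000 Bond=0.0000
V0=174.5992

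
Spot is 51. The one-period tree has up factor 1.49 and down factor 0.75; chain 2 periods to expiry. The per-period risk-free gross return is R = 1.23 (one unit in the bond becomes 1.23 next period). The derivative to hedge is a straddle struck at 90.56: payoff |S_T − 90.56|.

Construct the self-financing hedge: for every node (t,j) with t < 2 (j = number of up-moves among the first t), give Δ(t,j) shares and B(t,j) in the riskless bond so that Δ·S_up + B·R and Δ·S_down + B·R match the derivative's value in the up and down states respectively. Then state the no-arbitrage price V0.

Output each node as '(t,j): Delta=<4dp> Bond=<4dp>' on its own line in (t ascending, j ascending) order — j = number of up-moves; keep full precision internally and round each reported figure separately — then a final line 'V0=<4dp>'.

(0,0): Delta=-0.3666 Bond=40.1608
(1,0): Delta=-1.0000 Bond=73.6260
(1,1): Delta=-0.1939 Bond=36.2742
V0=21.4651

Risk-neutral probability p* = (R−d)/(u−d) = (1.23−0.75)/(1.49−0.75) = 0.6486.
Terminal payoffs: V(2,0)=61.8725, V(2,1)=33.5675, V(2,2)=22.6651
Node (1,0) S=38.2500: V=(p*·33.5675+(1−p*)·61.8725)/1.23=35.3760; Δ=(33.5675−61.8725)/(56.9925−28.6875)=-1.0000; B=V−Δ·S=73.6260
Node (1,1) S=75.9900: V=(p*·22.6651+(1−p*)·33.5675)/1.23=21.5412; Δ=(22.6651−33.5675)/(113.2251−56.9925)=-0.1939; B=V−Δ·S=36.2742
Node (0,0) S=51.0000: V=(p*·21.5412+(1−p*)·35.3760)/1.23=21.4651; Δ=(21.5412−35.3760)/(75.9900−38.2500)=-0.3666; B=V−Δ·S=40.1608
Each (Δ,B) replicates both successor values, so the strategy is self-financing and V0 is arbitrage-free.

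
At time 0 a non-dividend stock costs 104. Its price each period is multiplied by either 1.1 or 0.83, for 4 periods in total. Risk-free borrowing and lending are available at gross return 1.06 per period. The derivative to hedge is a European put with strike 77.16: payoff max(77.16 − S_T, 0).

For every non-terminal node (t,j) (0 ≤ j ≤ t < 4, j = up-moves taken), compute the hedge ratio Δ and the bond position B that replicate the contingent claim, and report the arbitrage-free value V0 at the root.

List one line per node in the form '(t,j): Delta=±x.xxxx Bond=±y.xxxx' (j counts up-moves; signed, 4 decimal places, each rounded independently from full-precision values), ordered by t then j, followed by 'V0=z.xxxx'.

(0,0): Delta=-0.0213 Bond=2.3251
(1,0): Delta=-0.1267 Bond=11.5645
(1,1): Delta=-0.0074 Bond=0.8820
(2,0): Delta=-0.6040 Bond=46.4588
(2,1): Delta=-0.0640 Bond=6.3105
(2,2): Delta=0.0000 Bond=0.0000
(3,0): Delta=-1.0000 Bond=72.7925
(3,1): Delta=-0.5521 Bond=45.1514
(3,2): Delta=0.0000 Bond=0.0000
(3,3): Delta=0.0000 Bond=0.0000
V0=0.1137

No-arbitrage ⇒ martingale measure with p* = (R−d)/(u−d) = 0.8519.
Terminal payoffs: V(4,0)=27.8033, V(4,1)=11.7476, V(4,2)=0.0000, V(4,3)=0.0000, V(4,4)=0.0000
Node (3,0) S=59.4658: V=(p*·11.7476+(1−p*)·27.8033)/1.06=13.3266; Δ=(11.7476−27.8033)/(65.4124−49.3567)=-1.0000; B=V−Δ·S=72.7925
Node (3,1) S=78.8102: V=(p*·0.0000+(1−p*)·11.7476)/1.06=1.6419; Δ=(0.0000−11.7476)/(86.6912−65.4124)=-0.5521; B=V−Δ·S=45.1514
Node (3,2) S=104.4472: V=(p*·0.0000+(1−p*)·0.0000)/1.06=0.0000; Δ=(0.0000−0.0000)/(114.8919−86.6912)=0.0000; B=V−Δ·S=0.0000
Node (3,3) S=138.4240: V=(p*·0.0000+(1−p*)·0.0000)/1.06=0.0000; Δ=(0.0000−0.0000)/(152.2664−114.8919)=0.0000; B=V−Δ·S=0.0000
Node (2,0) S=71.6456: V=(p*·1.6419+(1−p*)·13.3266)/1.06=3.1820; Δ=(1.6419−13.3266)/(78.8102−59.4658)=-0.6040; B=V−Δ·S=46.4588
Node (2,1) S=94.9520: V=(p*·0.0000+(1−p*)·1.6419)/1.06=0.2295; Δ=(0.0000−1.6419)/(104.4472−78.8102)=-0.0640; B=V−Δ·S=6.3105
Node (2,2) S=125.8400: V=(p*·0.0000+(1−p*)·0.0000)/1.06=0.0000; Δ=(0.0000−0.0000)/(138.4240−104.4472)=0.0000; B=V−Δ·S=0.0000
Node (1,0) S=86.3200: V=(p*·0.2295+(1−p*)·3.1820)/1.06=0.6291; Δ=(0.2295−3.1820)/(94.9520−71.6456)=-0.1267; B=V−Δ·S=11.5645
Node (1,1) S=114.4000: V=(p*·0.0000+(1−p*)·0.2295)/1.06=0.0321; Δ=(0.0000−0.2295)/(125.8400−94.9520)=-0.0074; B=V−Δ·S=0.8820
Node (0,0) S=104.0000: V=(p*·0.0321+(1−p*)·0.6291)/1.06=0.1137; Δ=(0.0321−0.6291)/(114.4000−86.3200)=-0.0213; B=V−Δ·S=2.3251
Each (Δ,B) replicates both successor values, so the strategy is self-financing and V0 is arbitrage-free.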